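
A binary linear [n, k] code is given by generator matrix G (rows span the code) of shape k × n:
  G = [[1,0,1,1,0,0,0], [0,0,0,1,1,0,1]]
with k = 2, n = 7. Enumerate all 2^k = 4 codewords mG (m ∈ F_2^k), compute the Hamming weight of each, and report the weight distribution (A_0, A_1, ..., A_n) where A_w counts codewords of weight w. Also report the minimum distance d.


Weight distribution: A_0 = 1, A_3 = 2, A_4 = 1. Minimum distance d = 3.

Enumerate all 2^2 = 4 messages m ∈ F_2^2.
For each, compute codeword c = mG in F_2^7, then tally its weight.
  m = 00 → c = 0000000, weight = 0.
  m = 10 → c = 1011000, weight = 3.
  m = 01 → c = 0001101, weight = 3.
  m = 11 → c = 1010101, weight = 4.
Tally weights:
  weight 0: 1 codewords.
  weight 3: 2 codewords.
  weight 4: 1 codewords.
Minimum distance d = smallest w > 0 with A_w > 0 = 3.
Sanity: Σ A_w = 4 = 2^2 = 4 ✓.


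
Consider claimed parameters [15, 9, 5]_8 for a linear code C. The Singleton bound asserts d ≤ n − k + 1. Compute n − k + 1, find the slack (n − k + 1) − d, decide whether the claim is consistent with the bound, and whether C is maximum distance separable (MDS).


Singleton RHS = n − k + 1 = 7, slack = 2, bound satisfied, not MDS.

Singleton bound: d ≤ n − k + 1.
Here n = 15, k = 9, so n − k + 1 = 7.
Given d = 5, check d ≤ 7: YES.
Slack = (n − k + 1) − d = 2.
The code is NOT MDS (slack = 2 > 0).
Description: the claimed parameters are [15, 9, 5]_8; such a code would be non-MDS.


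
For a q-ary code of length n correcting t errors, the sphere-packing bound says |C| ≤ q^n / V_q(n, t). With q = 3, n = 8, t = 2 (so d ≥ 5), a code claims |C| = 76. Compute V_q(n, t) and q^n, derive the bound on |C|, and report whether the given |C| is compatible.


V_q(n, t) = 129, q^n = 6561, Hamming bound = 50, |C| = 76 > bound (violated).

Step 1: Compute V_q(n, t) = Σ_{j=0}^2 C(n, j) (q−1)^j.
  j = 0: C(8,0)·(2)^0 = 1·1 = 1.
  j = 1: C(8,1)·(2)^1 = 8·2 = 16.
  j = 2: C(8,2)·(2)^2 = 28·4 = 112.
  V_q(n, t) = 1 + 16 + 112 = 129.
Step 2: q^n = 3^8 = 6561.
Step 3: Hamming bound ⌊q^n / V_q(n,t)⌋ = ⌊6561/129⌋ = 50.
Step 4: Compare |C| = 76 to 50: violated.
The claimed |C| lies above the Hamming bound, so no 3-ary code of length 8 with d ≥ 5 can have 76 codewords.


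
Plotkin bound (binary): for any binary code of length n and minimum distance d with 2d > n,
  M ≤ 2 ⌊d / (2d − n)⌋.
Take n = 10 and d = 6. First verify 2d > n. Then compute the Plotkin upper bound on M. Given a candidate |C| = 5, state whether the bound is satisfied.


Plotkin bound M ≤ 6; given |C| = 5 ≤ bound (satisfied).

Check applicability: 2d = 12, n = 10.
2d − n = 2 > 0, so Plotkin applies.
Compute d/(2d−n) = 6/2 ≈ 3.0000.
⌊d/(2d−n)⌋ = 3.
Plotkin bound: M ≤ 2·3 = 6.
Given |C| = 5, check: satisfied.
This |C| is below the Plotkin bound.


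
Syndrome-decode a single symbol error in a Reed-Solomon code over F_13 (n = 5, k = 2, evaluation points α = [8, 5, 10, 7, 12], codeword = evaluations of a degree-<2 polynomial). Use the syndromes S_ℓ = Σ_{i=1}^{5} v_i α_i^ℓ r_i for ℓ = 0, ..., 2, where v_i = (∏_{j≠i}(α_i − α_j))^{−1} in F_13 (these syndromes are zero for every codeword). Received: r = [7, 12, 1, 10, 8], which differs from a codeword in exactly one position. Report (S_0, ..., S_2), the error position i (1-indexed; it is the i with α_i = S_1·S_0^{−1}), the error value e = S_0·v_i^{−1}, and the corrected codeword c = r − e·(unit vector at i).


S = (11, 3, 2), error at position 2, error magnitude e = 9, c = [7, 3, 1, 10, 8].

Step 1: column multipliers v_i = (∏_{j≠i}(α_i − α_j))^{−1} mod 13.
  i = 1 (α = 8): (8−5)(8−10)(8−7)(8−12) = 3·(−2)·1·(−4) = 24 ≡ 11, so v_1 = 11^{−1} = 6 (mod 13).
  i = 2 (α = 5): (5−8)(5−10)(5−7)(5−12) = (−3)·(−5)·(−2)·(−7) = 210 ≡ 2, so v_2 = 2^{−1} = 7 (mod 13).
  i = 3 (α = 10): (10−8)(10−5)(10−7)(10−12) = 2·5·3·(−2) = −60 ≡ 5, so v_3 = 5^{−1} = 8 (mod 13).
  i = 4 (α = 7): (7−8)(7−5)(7−10)(7−12) = (−1)·2·(−3)·(−5) = −30 ≡ 9, so v_4 = 9^{−1} = 3 (mod 13).
  i = 5 (α = 12): (12−8)(12−5)(12−10)(12−7) = 4·7·2·5 = 280 ≡ 7, so v_5 = 7^{−1} = 2 (mod 13).
  v = [6, 7, 8, 3, 2].
Step 2: syndromes of r = [7, 12, 1, 10, 8] (all sums mod 13).
  S_0 = Σ v_i r_i = 6·7 + 7·12 + 8·1 + 3·10 + 2·8 = 180 ≡ 11.
  S_1 = Σ v_i α_i r_i = 6·8·7 + 7·5·12 + 8·10·1 + 3·7·10 + 2·12·8 = 1238 ≡ 3.
  α_i^2 mod 13 = [12, 12, 9, 10, 1].
  S_2 = Σ v_i α_i^2 r_i = 6·12·7 + 7·12·12 + 8·9·1 + 3·10·10 + 2·1·8 = 1900 ≡ 2.
  S = (11, 3, 2) ≠ 0, so r is not a codeword (an error is present).
Step 3: locate the error. For a single error e at position i, S_ℓ = v_i·e·α_i^ℓ, so α_err = S_1/S_0.
  S_0^{−1} = 11^{−1} = 6 (mod 13), so α_err = 3·6 = 18 ≡ 5 = α_2. Error position i = 2.
  Consistency check: S_2/S_1 = 2·9 = 18 ≡ 5 = α_err ✓ (single-error assumption holds).
Step 4: error magnitude e = S_0/v_2 = S_0·∏_{j≠2}(α_2 − α_j) = 11·2 = 22 ≡ 9 (mod 13).
Step 5: correct position 2: c_2 = r_2 − e = 12 − 9 ≡ 3 (mod 13). Hence c = [7, 3, 1, 10, 8].
  Check: interpolating c through the α_i gives m(x) = 5 + 10·x (degree < 2) with m(α_i) = c_i for every i, so c is indeed a codeword.


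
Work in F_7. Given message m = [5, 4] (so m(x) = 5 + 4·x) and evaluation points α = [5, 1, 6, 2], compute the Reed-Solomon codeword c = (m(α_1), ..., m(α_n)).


c = [4, 2, 1, 6]

Message polynomial: m(x) = 5 + 4·x (mod 7).
For each evaluation point α_i, compute m(α_i) mod 7:
  α_1 = 5: Horner steps 4 → 4, so m(5) = 4.
  α_2 = 1: Horner steps 4 → 2, so m(1) = 2.
  α_3 = 6: Horner steps 4 → 1, so m(6) = 1.
  α_4 = 2: Horner steps 4 → 6, so m(2) = 6.
Codeword c = [4, 2, 1, 6] ∈ F_7^4.


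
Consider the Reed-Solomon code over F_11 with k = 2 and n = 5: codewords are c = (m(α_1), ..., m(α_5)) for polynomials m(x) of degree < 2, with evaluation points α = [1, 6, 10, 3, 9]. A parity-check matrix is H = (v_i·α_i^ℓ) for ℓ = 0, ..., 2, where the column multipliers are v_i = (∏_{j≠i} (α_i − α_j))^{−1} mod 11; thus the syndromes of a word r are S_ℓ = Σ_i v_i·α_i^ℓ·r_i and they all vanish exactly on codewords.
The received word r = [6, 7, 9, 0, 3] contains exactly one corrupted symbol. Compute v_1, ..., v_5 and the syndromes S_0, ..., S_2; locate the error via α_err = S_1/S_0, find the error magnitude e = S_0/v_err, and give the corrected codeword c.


S = (8, 8, 8), error at position 1, error magnitude e = 7, c = [10, 7, 9, 0, 3].

Step 1: column multipliers v_i = (∏_{j≠i}(α_i − α_j))^{−1} mod 11.
  i = 1 (α = 1): (1−6)(1−10)(1−3)(1−9) = (−5)·(−9)·(−2)·(−8) = 720 ≡ 5, so v_1 = 5^{−1} = 9 (mod 11).
  i = 2 (α = 6): (6−1)(6−10)(6−3)(6−9) = 5·(−4)·3·(−3) = 180 ≡ 4, so v_2 = 4^{−1} = 3 (mod 11).
  i = 3 (α = 10): (10−1)(10−6)(10−3)(10−9) = 9·4·7·1 = 252 ≡ 10, so v_3 = 10^{−1} = 10 (mod 11).
  i = 4 (α = 3): (3−1)(3−6)(3−10)(3−9) = 2·(−3)·(−7)·(−6) = −252 ≡ 1, so v_4 = 1^{−1} = 1 (mod 11).
  i = 5 (α = 9): (9−1)(9−6)(9−10)(9−3) = 8·3·(−1)·6 = −144 ≡ 10, so v_5 = 10^{−1} = 10 (mod 11).
  v = [9, 3, 10, 1, 10].
Step 2: syndromes of r = [6, 7, 9, 0, 3] (all sums mod 11).
  S_0 = Σ v_i r_i = 9·6 + 3·7 + 10·9 + 1·0 + 10·3 = 195 ≡ 8.
  S_1 = Σ v_i α_i r_i = 9·1·6 + 3·6·7 + 10·10·9 + 1·3·0 + 10·9·3 = 1350 ≡ 8.
  α_i^2 mod 11 = [1, 3, 1, 9, 4].
  S_2 = Σ v_i α_i^2 r_i = 9·1·6 + 3·3·7 + 10·1·9 + 1·9·0 + 10·4·3 = 327 ≡ 8.
  S = (8, 8, 8) ≠ 0, so r is not a codeword (an error is present).
Step 3: locate the error. For a single error e at position i, S_ℓ = v_i·e·α_i^ℓ, so α_err = S_1/S_0.
  S_0^{−1} = 8^{−1} = 7 (mod 11), so α_err = 8·7 = 56 ≡ 1 = α_1. Error position i = 1.
  Consistency check: S_2/S_1 = 8·7 = 56 ≡ 1 = α_err ✓ (single-error assumption holds).
Step 4: error magnitude e = S_0/v_1 = S_0·∏_{j≠1}(α_1 − α_j) = 8·5 = 40 ≡ 7 (mod 11).
Step 5: correct position 1: c_1 = r_1 − e = 6 − 7 ≡ 10 (mod 11). Hence c = [10, 7, 9, 0, 3].
  Check: interpolating c through the α_i gives m(x) = 4 + 6·x (degree < 2) with m(α_i) = c_i for every i, so c is indeed a codeword.


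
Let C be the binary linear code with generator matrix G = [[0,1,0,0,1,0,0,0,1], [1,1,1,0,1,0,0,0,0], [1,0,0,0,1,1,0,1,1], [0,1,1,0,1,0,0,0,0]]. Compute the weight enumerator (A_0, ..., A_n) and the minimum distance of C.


Weight distribution: A_0 = 1, A_1 = 1, A_2 = 1, A_3 = 4, A_4 = 5, A_5 = 3, A_6 = 1. Minimum distance d = 1.

Enumerate all 2^4 = 16 messages m ∈ F_2^4.
For each, compute codeword c = mG in F_2^9, then tally its weight.
  m = 0000 → c = 000000000, weight = 0.
  m = 1000 → c = 010010001, weight = 3.
  m = 0100 → c = 111010000, weight = 4.
  m = 1100 → c = 101000001, weight = 3.
  m = 0010 → c = 100011011, weight = 5.
  m = 1010 → c = 110001010, weight = 4.
  m = 0110 → c = 011001011, weight = 5.
  m = 1110 → c = 001011010, weight = 4.
  m = 0001 → c = 011010000, weight = 3.
  m = 1001 → c = 001000001, weight = 2.
  m = 0101 → c = 100000000, weight = 1.
  m = 1101 → c = 110010001, weight = 4.
  m = 0011 → c = 111001011, weight = 6.
  m = 1011 → c = 101011010, weight = 5.
  m = 0111 → c = 000011011, weight = 4.
  m = 1111 → c = 010001010, weight = 3.
Tally weights:
  weight 0: 1 codewords.
  weight 1: 1 codewords.
  weight 2: 1 codewords.
  weight 3: 4 codewords.
  weight 4: 5 codewords.
  weight 5: 3 codewords.
  weight 6: 1 codewords.
Minimum distance d = smallest w > 0 with A_w > 0 = 1.
Sanity: Σ A_w = 16 = 2^4 = 16 ✓.


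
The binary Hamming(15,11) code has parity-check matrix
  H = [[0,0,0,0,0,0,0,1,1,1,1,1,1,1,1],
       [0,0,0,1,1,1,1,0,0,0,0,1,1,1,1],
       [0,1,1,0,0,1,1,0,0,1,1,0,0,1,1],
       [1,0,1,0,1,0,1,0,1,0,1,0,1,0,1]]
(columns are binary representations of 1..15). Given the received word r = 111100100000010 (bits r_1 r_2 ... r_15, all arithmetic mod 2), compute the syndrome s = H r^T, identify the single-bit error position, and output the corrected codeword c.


s = (1, 1, 0, 1)^T, error position = 13, corrected codeword c = 111100100000110

Compute s = H r^T mod 2 one row at a time:
  s_1 = 0 + 0 + 0 + 0 + 0 + 0 + 1 + 0 = 1 ≡ 1 (mod 2).
  s_2 = 1 + 0 + 0 + 1 + 0 + 0 + 1 + 0 = 3 ≡ 1 (mod 2).
  s_3 = 1 + 1 + 0 + 1 + 0 + 0 + 1 + 0 = 4 ≡ 0 (mod 2).
  s_4 = 1 + 1 + 0 + 1 + 0 + 0 + 0 + 0 = 3 ≡ 1 (mod 2).
s = (1, 1, 0, 1)^T — this equals column 13 of H (binary 1101), so error is at position 13.
Correct: flip bit 13 of r = 111100100000010 to get c = 111100100000110.


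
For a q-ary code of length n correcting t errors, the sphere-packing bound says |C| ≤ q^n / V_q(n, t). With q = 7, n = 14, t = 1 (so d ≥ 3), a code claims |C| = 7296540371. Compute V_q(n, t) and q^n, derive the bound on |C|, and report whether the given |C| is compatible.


V_q(n, t) = 85, q^n = 678223072849, Hamming bound = 7979094974, |C| = 7296540371 ≤ bound (satisfied).

Step 1: Compute V_q(n, t) = Σ_{j=0}^1 C(n, j) (q−1)^j.
  j = 0: C(14,0)·(6)^0 = 1·1 = 1.
  j = 1: C(14,1)·(6)^1 = 14·6 = 84.
  V_q(n, t) = 1 + 84 = 85.
Step 2: q^n = 7^14 = 678223072849.
Step 3: Hamming bound ⌊q^n / V_q(n,t)⌋ = ⌊678223072849/85⌋ = 7979094974.
Step 4: Compare |C| = 7296540371 to 7979094974: satisfied.
The claimed |C| lies below the Hamming bound.


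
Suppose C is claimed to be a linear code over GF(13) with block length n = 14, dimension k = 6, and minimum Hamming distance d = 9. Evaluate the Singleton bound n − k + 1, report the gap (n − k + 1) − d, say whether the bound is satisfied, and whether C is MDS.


Singleton RHS = n − k + 1 = 9, slack = 0, bound satisfied, MDS.

Singleton bound: d ≤ n − k + 1.
Here n = 14, k = 6, so n − k + 1 = 9.
Given d = 9, check d ≤ 9: YES.
Slack = (n − k + 1) − d = 0.
The code is MDS (slack = 0).
Description: the claimed parameters are [14, 6, 9]_13; such a code would be MDS (meets Singleton bound).


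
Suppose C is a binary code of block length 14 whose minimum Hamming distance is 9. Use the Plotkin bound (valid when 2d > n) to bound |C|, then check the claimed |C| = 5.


Plotkin bound M ≤ 4; given |C| = 5 > bound (violated).

Check applicability: 2d = 18, n = 14.
2d − n = 4 > 0, so Plotkin applies.
Compute d/(2d−n) = 9/4 ≈ 2.2500.
⌊d/(2d−n)⌋ = 2.
Plotkin bound: M ≤ 2·2 = 4.
Given |C| = 5, check: VIOLATED.
This |C| is above the Plotkin bound, so no binary code with n = 14, d = 9 and 5 codewords exists.


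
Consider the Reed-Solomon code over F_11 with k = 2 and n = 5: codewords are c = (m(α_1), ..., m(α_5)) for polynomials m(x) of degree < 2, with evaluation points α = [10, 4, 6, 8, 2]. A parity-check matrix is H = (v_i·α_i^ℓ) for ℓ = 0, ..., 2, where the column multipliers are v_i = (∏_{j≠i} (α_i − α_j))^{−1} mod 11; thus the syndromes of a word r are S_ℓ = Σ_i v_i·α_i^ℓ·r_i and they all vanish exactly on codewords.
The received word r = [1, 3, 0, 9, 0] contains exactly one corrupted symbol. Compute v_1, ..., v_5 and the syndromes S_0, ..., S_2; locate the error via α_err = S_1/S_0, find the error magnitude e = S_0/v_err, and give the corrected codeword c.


S = (3, 7, 9), error at position 3, error magnitude e = 5, c = [1, 3, 6, 9, 0].

Step 1: column multipliers v_i = (∏_{j≠i}(α_i − α_j))^{−1} mod 11.
  i = 1 (α = 10): (10−4)(10−6)(10−8)(10−2) = 6·4·2·8 = 384 ≡ 10, so v_1 = 10^{−1} = 10 (mod 11).
  i = 2 (α = 4): (4−10)(4−6)(4−8)(4−2) = (−6)·(−2)·(−4)·2 = −96 ≡ 3, so v_2 = 3^{−1} = 4 (mod 11).
  i = 3 (α = 6): (6−10)(6−4)(6−8)(6−2) = (−4)·2·(−2)·4 = 64 ≡ 9, so v_3 = 9^{−1} = 5 (mod 11).
  i = 4 (α = 8): (8−10)(8−4)(8−6)(8−2) = (−2)·4·2·6 = −96 ≡ 3, so v_4 = 3^{−1} = 4 (mod 11).
  i = 5 (α = 2): (2−10)(2−4)(2−6)(2−8) = (−8)·(−2)·(−4)·(−6) = 384 ≡ 10, so v_5 = 10^{−1} = 10 (mod 11).
  v = [10, 4, 5, 4, 10].
Step 2: syndromes of r = [1, 3, 0, 9, 0] (all sums mod 11).
  S_0 = Σ v_i r_i = 10·1 + 4·3 + 5·0 + 4·9 + 10·0 = 58 ≡ 3.
  S_1 = Σ v_i α_i r_i = 10·10·1 + 4·4·3 + 5·6·0 + 4·8·9 + 10·2·0 = 436 ≡ 7.
  α_i^2 mod 11 = [1, 5, 3, 9, 4].
  S_2 = Σ v_i α_i^2 r_i = 10·1·1 + 4·5·3 + 5·3·0 + 4·9·9 + 10·4·0 = 394 ≡ 9.
  S = (3, 7, 9) ≠ 0, so r is not a codeword (an error is present).
Step 3: locate the error. For a single error e at position i, S_ℓ = v_i·e·α_i^ℓ, so α_err = S_1/S_0.
  S_0^{−1} = 3^{−1} = 4 (mod 11), so α_err = 7·4 = 28 ≡ 6 = α_3. Error position i = 3.
  Consistency check: S_2/S_1 = 9·8 = 72 ≡ 6 = α_err ✓ (single-error assumption holds).
Step 4: error magnitude e = S_0/v_3 = S_0·∏_{j≠3}(α_3 − α_j) = 3·9 = 27 ≡ 5 (mod 11).
Step 5: correct position 3: c_3 = r_3 − e = 0 − 5 ≡ 6 (mod 11). Hence c = [1, 3, 6, 9, 0].
  Check: interpolating c through the α_i gives m(x) = 8 + 7·x (degree < 2) with m(α_i) = c_i for every i, so c is indeed a codeword.


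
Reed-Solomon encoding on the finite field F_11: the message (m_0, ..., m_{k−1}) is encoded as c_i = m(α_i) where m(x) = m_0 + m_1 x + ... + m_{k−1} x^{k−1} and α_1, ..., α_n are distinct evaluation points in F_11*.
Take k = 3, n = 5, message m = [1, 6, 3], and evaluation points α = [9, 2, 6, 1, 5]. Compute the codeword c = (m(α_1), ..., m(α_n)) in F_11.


c = [1, 3, 2, 10, 7]

Message polynomial: m(x) = 1 + 6·x + 3·x^2 (mod 11).
For each evaluation point α_i, compute m(α_i) mod 11:
  α_1 = 9: Horner steps 3 → 0 → 1, so m(9) = 1.
  α_2 = 2: Horner steps 3 → 1 → 3, so m(2) = 3.
  α_3 = 6: Horner steps 3 → 2 → 2, so m(6) = 2.
  α_4 = 1: Horner steps 3 → 9 → 10, so m(1) = 10.
  α_5 = 5: Horner steps 3 → 10 → 7, so m(5) = 7.
Codeword c = [1, 3, 2, 10, 7] ∈ F_11^5.


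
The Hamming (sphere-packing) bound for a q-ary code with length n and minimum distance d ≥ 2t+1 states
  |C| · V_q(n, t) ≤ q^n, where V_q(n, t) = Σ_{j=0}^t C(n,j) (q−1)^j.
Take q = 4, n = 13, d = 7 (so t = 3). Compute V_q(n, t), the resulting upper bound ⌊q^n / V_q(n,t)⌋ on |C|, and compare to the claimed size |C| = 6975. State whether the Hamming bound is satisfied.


V_q(n, t) = 8464, q^n = 67108864, Hamming bound = 7928, |C| = 6975 ≤ bound (satisfied).

Step 1: Compute V_q(n, t) = Σ_{j=0}^3 C(n, j) (q−1)^j.
  j = 0: C(13,0)·(3)^0 = 1·1 = 1.
  j = 1: C(13,1)·(3)^1 = 13·3 = 39.
  j = 2: C(13,2)·(3)^2 = 78·9 = 702.
  j = 3: C(13,3)·(3)^3 = 286·27 = 7722.
  V_q(n, t) = 1 + 39 + 702 + 7722 = 8464.
Step 2: q^n = 4^13 = 67108864.
Step 3: Hamming bound ⌊q^n / V_q(n,t)⌋ = ⌊67108864/8464⌋ = 7928.
Step 4: Compare |C| = 6975 to 7928: satisfied.
The claimed |C| lies below the Hamming bound.


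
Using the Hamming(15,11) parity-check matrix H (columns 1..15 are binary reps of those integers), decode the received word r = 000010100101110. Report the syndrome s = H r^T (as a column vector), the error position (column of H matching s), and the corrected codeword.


s = (0, 1, 1, 1)^T, error position = 7, corrected codeword c = 000010000101110

Compute s = H r^T mod 2 one row at a time:
  s_1 = 0 + 0 + 1 + 0 + 1 + 1 + 1 + 0 = 4 ≡ 0 (mod 2).
  s_2 = 0 + 1 + 0 + 1 + 1 + 1 + 1 + 0 = 5 ≡ 1 (mod 2).
  s_3 = 0 + 0 + 0 + 1 + 1 + 0 + 1 + 0 = 3 ≡ 1 (mod 2).
  s_4 = 0 + 0 + 1 + 1 + 0 + 0 + 1 + 0 = 3 ≡ 1 (mod 2).
s = (0, 1, 1, 1)^T — this equals column 7 of H (binary 0111), so error is at position 7.
Correct: flip bit 7 of r = 000010100101110 to get c = 000010000101110.


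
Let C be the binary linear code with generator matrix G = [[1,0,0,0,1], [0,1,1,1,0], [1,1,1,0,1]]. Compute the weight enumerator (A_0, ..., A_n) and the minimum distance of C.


Weight distribution: A_0 = 1, A_1 = 1, A_2 = 2, A_3 = 2, A_4 = 1, A_5 = 1. Minimum distance d = 1.

Enumerate all 2^3 = 8 messages m ∈ F_2^3.
For each, compute codeword c = mG in F_2^5, then tally its weight.
  m = 000 → c = 00000, weight = 0.
  m = 100 → c = 10001, weight = 2.
  m = 010 → c = 01110, weight = 3.
  m = 110 → c = 11111, weight = 5.
  m = 001 → c = 11101, weight = 4.
  m = 101 → c = 01100, weight = 2.
  m = 011 → c = 10011, weight = 3.
  m = 111 → c = 00010, weight = 1.
Tally weights:
  weight 0: 1 codewords.
  weight 1: 1 codewords.
  weight 2: 2 codewords.
  weight 3: 2 codewords.
  weight 4: 1 codewords.
  weight 5: 1 codewords.
Minimum distance d = smallest w > 0 with A_w > 0 = 1.
Sanity: Σ A_w = 8 = 2^3 = 8 ✓.


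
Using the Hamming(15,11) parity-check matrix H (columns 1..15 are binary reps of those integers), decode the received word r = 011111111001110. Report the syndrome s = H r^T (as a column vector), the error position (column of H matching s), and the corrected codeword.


s = (1, 1, 1, 1)^T, error position = 15, corrected codeword c = 011111111001111

Compute s = H r^T mod 2 one row at a time:
  s_1 = 1 + 1 + 0 + 0 + 1 + 1 + 1 + 0 = 5 ≡ 1 (mod 2).
  s_2 = 1 + 1 + 1 + 1 + 1 + 1 + 1 + 0 = 7 ≡ 1 (mod 2).
  s_3 = 1 + 1 + 1 + 1 + 0 + 0 + 1 + 0 = 5 ≡ 1 (mod 2).
  s_4 = 0 + 1 + 1 + 1 + 1 + 0 + 1 + 0 = 5 ≡ 1 (mod 2).
s = (1, 1, 1, 1)^T — this equals column 15 of H (binary 1111), so error is at position 15.
Correct: flip bit 15 of r = 011111111001110 to get c = 011111111001111.


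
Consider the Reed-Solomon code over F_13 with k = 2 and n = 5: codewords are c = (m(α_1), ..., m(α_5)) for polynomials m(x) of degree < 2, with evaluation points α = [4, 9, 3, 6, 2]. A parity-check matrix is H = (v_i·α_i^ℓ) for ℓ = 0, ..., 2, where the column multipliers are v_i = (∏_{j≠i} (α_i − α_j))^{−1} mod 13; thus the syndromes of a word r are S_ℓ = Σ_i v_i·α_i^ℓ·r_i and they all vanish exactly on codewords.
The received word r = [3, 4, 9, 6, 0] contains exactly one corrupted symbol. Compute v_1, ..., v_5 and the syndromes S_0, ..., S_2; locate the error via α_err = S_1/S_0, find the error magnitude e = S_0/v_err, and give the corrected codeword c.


S = (5, 2, 6), error at position 3, error magnitude e = 1, c = [3, 4, 8, 6, 0].

Step 1: column multipliers v_i = (∏_{j≠i}(α_i − α_j))^{−1} mod 13.
  i = 1 (α = 4): (4−9)(4−3)(4−6)(4−2) = (−5)·1·(−2)·2 = 20 ≡ 7, so v_1 = 7^{−1} = 2 (mod 13).
  i = 2 (α = 9): (9−4)(9−3)(9−6)(9−2) = 5·6·3·7 = 630 ≡ 6, so v_2 = 6^{−1} = 11 (mod 13).
  i = 3 (α = 3): (3−4)(3−9)(3−6)(3−2) = (−1)·(−6)·(−3)·1 = −18 ≡ 8, so v_3 = 8^{−1} = 5 (mod 13).
  i = 4 (α = 6): (6−4)(6−9)(6−3)(6−2) = 2·(−3)·3·4 = −72 ≡ 6, so v_4 = 6^{−1} = 11 (mod 13).
  i = 5 (α = 2): (2−4)(2−9)(2−3)(2−6) = (−2)·(−7)·(−1)·(−4) = 56 ≡ 4, so v_5 = 4^{−1} = 10 (mod 13).
  v = [2, 11, 5, 11, 10].
Step 2: syndromes of r = [3, 4, 9, 6, 0] (all sums mod 13).
  S_0 = Σ v_i r_i = 2·3 + 11·4 + 5·9 + 11·6 + 10·0 = 161 ≡ 5.
  S_1 = Σ v_i α_i r_i = 2·4·3 + 11·9·4 + 5·3·9 + 11·6·6 + 10·2·0 = 951 ≡ 2.
  α_i^2 mod 13 = [3, 3, 9, 10, 4].
  S_2 = Σ v_i α_i^2 r_i = 2·3·3 + 11·3·4 + 5·9·9 + 11·10·6 + 10·4·0 = 1215 ≡ 6.
  S = (5, 2, 6) ≠ 0, so r is not a codeword (an error is present).
Step 3: locate the error. For a single error e at position i, S_ℓ = v_i·e·α_i^ℓ, so α_err = S_1/S_0.
  S_0^{−1} = 5^{−1} = 8 (mod 13), so α_err = 2·8 = 16 ≡ 3 = α_3. Error position i = 3.
  Consistency check: S_2/S_1 = 6·7 = 42 ≡ 3 = α_err ✓ (single-error assumption holds).
Step 4: error magnitude e = S_0/v_3 = S_0·∏_{j≠3}(α_3 − α_j) = 5·8 = 40 ≡ 1 (mod 13).
Step 5: correct position 3: c_3 = r_3 − e = 9 − 1 ≡ 8 (mod 13). Hence c = [3, 4, 8, 6, 0].
  Check: interpolating c through the α_i gives m(x) = 10 + 8·x (degree < 2) with m(α_i) = c_i for every i, so c is indeed a codeword.


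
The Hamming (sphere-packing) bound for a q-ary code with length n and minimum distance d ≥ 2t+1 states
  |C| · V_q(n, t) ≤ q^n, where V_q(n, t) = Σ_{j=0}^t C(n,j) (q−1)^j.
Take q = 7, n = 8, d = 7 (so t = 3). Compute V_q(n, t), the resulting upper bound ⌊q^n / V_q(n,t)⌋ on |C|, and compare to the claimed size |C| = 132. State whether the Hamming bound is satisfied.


V_q(n, t) = 13153, q^n = 5764801, Hamming bound = 438, |C| = 132 ≤ bound (satisfied).

Step 1: Compute V_q(n, t) = Σ_{j=0}^3 C(n, j) (q−1)^j.
  j = 0: C(8,0)·(6)^0 = 1·1 = 1.
  j = 1: C(8,1)·(6)^1 = 8·6 = 48.
  j = 2: C(8,2)·(6)^2 = 28·36 = 1008.
  j = 3: C(8,3)·(6)^3 = 56·216 = 12096.
  V_q(n, t) = 1 + 48 + 1008 + 12096 = 13153.
Step 2: q^n = 7^8 = 5764801.
Step 3: Hamming bound ⌊q^n / V_q(n,t)⌋ = ⌊5764801/13153⌋ = 438.
Step 4: Compare |C| = 132 to 438: satisfied.
The claimed |C| lies below the Hamming bound.


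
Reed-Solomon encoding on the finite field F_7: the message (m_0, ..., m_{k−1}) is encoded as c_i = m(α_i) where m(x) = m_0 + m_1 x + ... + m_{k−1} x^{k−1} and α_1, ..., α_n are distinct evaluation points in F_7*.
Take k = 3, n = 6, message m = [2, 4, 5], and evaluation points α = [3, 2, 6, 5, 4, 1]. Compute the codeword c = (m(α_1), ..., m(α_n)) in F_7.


c = [3, 2, 3, 0, 0, 4]

Message polynomial: m(x) = 2 + 4·x + 5·x^2 (mod 7).
For each evaluation point α_i, compute m(α_i) mod 7:
  α_1 = 3: Horner steps 5 → 5 → 3, so m(3) = 3.
  α_2 = 2: Horner steps 5 → 0 → 2, so m(2) = 2.
  α_3 = 6: Horner steps 5 → 6 → 3, so m(6) = 3.
  α_4 = 5: Horner steps 5 → 1 → 0, so m(5) = 0.
  α_5 = 4: Horner steps 5 → 3 → 0, so m(4) = 0.
  α_6 = 1: Horner steps 5 → 2 → 4, so m(1) = 4.
Codeword c = [3, 2, 3, 0, 0, 4] ∈ F_7^6.


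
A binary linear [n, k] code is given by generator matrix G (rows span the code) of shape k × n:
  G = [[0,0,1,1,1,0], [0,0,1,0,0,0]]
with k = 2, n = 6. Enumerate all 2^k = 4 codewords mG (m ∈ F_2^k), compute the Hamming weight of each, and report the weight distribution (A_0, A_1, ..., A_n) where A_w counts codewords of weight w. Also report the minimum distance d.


Weight distribution: A_0 = 1, A_1 = 1, A_2 = 1, A_3 = 1. Minimum distance d = 1.

Enumerate all 2^2 = 4 messages m ∈ F_2^2.
For each, compute codeword c = mG in F_2^6, then tally its weight.
  m = 00 → c = 000000, weight = 0.
  m = 10 → c = 001110, weight = 3.
  m = 01 → c = 001000, weight = 1.
  m = 11 → c = 000110, weight = 2.
Tally weights:
  weight 0: 1 codewords.
  weight 1: 1 codewords.
  weight 2: 1 codewords.
  weight 3: 1 codewords.
Minimum distance d = smallest w > 0 with A_w > 0 = 1.
Sanity: Σ A_w = 4 = 2^2 = 4 ✓.


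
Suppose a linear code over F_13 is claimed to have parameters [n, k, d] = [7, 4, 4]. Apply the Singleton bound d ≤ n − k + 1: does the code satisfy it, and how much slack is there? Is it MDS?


Singleton RHS = n − k + 1 = 4, slack = 0, bound satisfied, MDS.

Singleton bound: d ≤ n − k + 1.
Here n = 7, k = 4, so n − k + 1 = 4.
Given d = 4, check d ≤ 4: YES.
Slack = (n − k + 1) − d = 0.
The code is MDS (slack = 0).
Description: the claimed parameters are [7, 4, 4]_13; such a code would be MDS (meets Singleton bound).


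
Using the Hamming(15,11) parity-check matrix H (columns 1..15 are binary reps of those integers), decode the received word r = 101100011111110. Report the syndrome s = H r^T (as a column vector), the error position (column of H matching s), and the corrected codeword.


s = (1, 0, 0, 1)^T, error position = 9, corrected codeword c = 101100010111110

Compute s = H r^T mod 2 one row at a time:
  s_1 = 1 + 1 + 1 + 1 + 1 + 1 + 1 + 0 = 7 ≡ 1 (mod 2).
  s_2 = 1 + 0 + 0 + 0 + 1 + 1 + 1 + 0 = 4 ≡ 0 (mod 2).
  s_3 = 0 + 1 + 0 + 0 + 1 + 1 + 1 + 0 = 4 ≡ 0 (mod 2).
  s_4 = 1 + 1 + 0 + 0 + 1 + 1 + 1 + 0 = 5 ≡ 1 (mod 2).
s = (1, 0, 0, 1)^T — this equals column 9 of H (binary 1001), so error is at position 9.
Correct: flip bit 9 of r = 101100011111110 to get c = 101100010111110.


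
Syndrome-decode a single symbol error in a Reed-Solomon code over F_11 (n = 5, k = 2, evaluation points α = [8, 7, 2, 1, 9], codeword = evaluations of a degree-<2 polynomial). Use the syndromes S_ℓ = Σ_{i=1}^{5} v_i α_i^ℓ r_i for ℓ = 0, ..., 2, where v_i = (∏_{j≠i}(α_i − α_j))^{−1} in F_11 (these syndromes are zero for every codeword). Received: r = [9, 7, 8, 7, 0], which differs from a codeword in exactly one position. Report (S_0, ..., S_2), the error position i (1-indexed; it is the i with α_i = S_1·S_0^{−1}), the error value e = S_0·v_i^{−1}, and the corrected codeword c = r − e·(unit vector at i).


S = (2, 2, 2), error at position 4, error magnitude e = 1, c = [9, 7, 8, 6, 0].

Step 1: column multipliers v_i = (∏_{j≠i}(α_i − α_j))^{−1} mod 11.
  i = 1 (α = 8): (8−7)(8−2)(8−1)(8−9) = 1·6·7·(−1) = −42 ≡ 2, so v_1 = 2^{−1} = 6 (mod 11).
  i = 2 (α = 7): (7−8)(7−2)(7−1)(7−9) = (−1)·5·6·(−2) = 60 ≡ 5, so v_2 = 5^{−1} = 9 (mod 11).
  i = 3 (α = 2): (2−8)(2−7)(2−1)(2−9) = (−6)·(−5)·1·(−7) = −210 ≡ 10, so v_3 = 10^{−1} = 10 (mod 11).
  i = 4 (α = 1): (1−8)(1−7)(1−2)(1−9) = (−7)·(−6)·(−1)·(−8) = 336 ≡ 6, so v_4 = 6^{−1} = 2 (mod 11).
  i = 5 (α = 9): (9−8)(9−7)(9−2)(9−1) = 1·2·7·8 = 112 ≡ 2, so v_5 = 2^{−1} = 6 (mod 11).
  v = [6, 9, 10, 2, 6].
Step 2: syndromes of r = [9, 7, 8, 7, 0] (all sums mod 11).
  S_0 = Σ v_i r_i = 6·9 + 9·7 + 10·8 + 2·7 + 6·0 = 211 ≡ 2.
  S_1 = Σ v_i α_i r_i = 6·8·9 + 9·7·7 + 10·2·8 + 2·1·7 + 6·9·0 = 1047 ≡ 2.
  α_i^2 mod 11 = [9, 5, 4, 1, 4].
  S_2 = Σ v_i α_i^2 r_i = 6·9·9 + 9·5·7 + 10·4·8 + 2·1·7 + 6·4·0 = 1135 ≡ 2.
  S = (2, 2, 2) ≠ 0, so r is not a codeword (an error is present).
Step 3: locate the error. For a single error e at position i, S_ℓ = v_i·e·α_i^ℓ, so α_err = S_1/S_0.
  S_0^{−1} = 2^{−1} = 6 (mod 11), so α_err = 2·6 = 12 ≡ 1 = α_4. Error position i = 4.
  Consistency check: S_2/S_1 = 2·6 = 12 ≡ 1 = α_err ✓ (single-error assumption holds).
Step 4: error magnitude e = S_0/v_4 = S_0·∏_{j≠4}(α_4 − α_j) = 2·6 = 12 ≡ 1 (mod 11).
Step 5: correct position 4: c_4 = r_4 − e = 7 − 1 ≡ 6 (mod 11). Hence c = [9, 7, 8, 6, 0].
  Check: interpolating c through the α_i gives m(x) = 4 + 2·x (degree < 2) with m(α_i) = c_i for every i, so c is indeed a codeword.


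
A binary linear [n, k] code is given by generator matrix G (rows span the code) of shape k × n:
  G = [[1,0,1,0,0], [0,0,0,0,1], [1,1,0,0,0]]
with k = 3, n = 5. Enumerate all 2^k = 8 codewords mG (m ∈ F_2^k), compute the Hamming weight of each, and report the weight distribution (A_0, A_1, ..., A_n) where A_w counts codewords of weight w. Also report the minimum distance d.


Weight distribution: A_0 = 1, A_1 = 1, A_2 = 3, A_3 = 3. Minimum distance d = 1.

Enumerate all 2^3 = 8 messages m ∈ F_2^3.
For each, compute codeword c = mG in F_2^5, then tally its weight.
  m = 000 → c = 00000, weight = 0.
  m = 100 → c = 10100, weight = 2.
  m = 010 → c = 00001, weight = 1.
  m = 110 → c = 10101, weight = 3.
  m = 001 → c = 11000, weight = 2.
  m = 101 → c = 01100, weight = 2.
  m = 011 → c = 11001, weight = 3.
  m = 111 → c = 01101, weight = 3.
Tally weights:
  weight 0: 1 codewords.
  weight 1: 1 codewords.
  weight 2: 3 codewords.
  weight 3: 3 codewords.
Minimum distance d = smallest w > 0 with A_w > 0 = 1.
Sanity: Σ A_w = 8 = 2^3 = 8 ✓.


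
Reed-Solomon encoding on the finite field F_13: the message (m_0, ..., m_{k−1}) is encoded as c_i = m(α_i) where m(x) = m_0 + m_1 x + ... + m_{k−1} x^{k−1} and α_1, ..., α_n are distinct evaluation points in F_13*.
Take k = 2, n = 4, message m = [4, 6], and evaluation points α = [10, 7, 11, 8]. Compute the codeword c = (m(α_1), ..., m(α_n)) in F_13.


c = [12, 7, 5, 0]

Message polynomial: m(x) = 4 + 6·x (mod 13).
For each evaluation point α_i, compute m(α_i) mod 13:
  α_1 = 10: Horner steps 6 → 12, so m(10) = 12.
  α_2 = 7: Horner steps 6 → 7, so m(7) = 7.
  α_3 = 11: Horner steps 6 → 5, so m(11) = 5.
  α_4 = 8: Horner steps 6 → 0, so m(8) = 0.
Codeword c = [12, 7, 5, 0] ∈ F_13^4.


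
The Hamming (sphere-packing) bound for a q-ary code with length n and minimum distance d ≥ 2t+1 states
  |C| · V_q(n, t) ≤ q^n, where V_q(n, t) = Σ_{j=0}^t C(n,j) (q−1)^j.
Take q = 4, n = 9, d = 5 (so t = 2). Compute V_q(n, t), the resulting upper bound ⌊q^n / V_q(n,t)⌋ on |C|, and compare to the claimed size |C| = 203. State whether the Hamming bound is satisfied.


V_q(n, t) = 352, q^n = 262144, Hamming bound = 744, |C| = 203 ≤ bound (satisfied).

Step 1: Compute V_q(n, t) = Σ_{j=0}^2 C(n, j) (q−1)^j.
  j = 0: C(9,0)·(3)^0 = 1·1 = 1.
  j = 1: C(9,1)·(3)^1 = 9·3 = 27.
  j = 2: C(9,2)·(3)^2 = 36·9 = 324.
  V_q(n, t) = 1 + 27 + 324 = 352.
Step 2: q^n = 4^9 = 262144.
Step 3: Hamming bound ⌊q^n / V_q(n,t)⌋ = ⌊262144/352⌋ = 744.
Step 4: Compare |C| = 203 to 744: satisfied.
The claimed |C| lies below the Hamming bound.


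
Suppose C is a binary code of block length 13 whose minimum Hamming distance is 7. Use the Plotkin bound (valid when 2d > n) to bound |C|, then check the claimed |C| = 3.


Plotkin bound M ≤ 14; given |C| = 3 ≤ bound (satisfied).

Check applicability: 2d = 14, n = 13.
2d − n = 1 > 0, so Plotkin applies.
Compute d/(2d−n) = 7/1 ≈ 7.0000.
⌊d/(2d−n)⌋ = 7.
Plotkin bound: M ≤ 2·7 = 14.
Given |C| = 3, check: satisfied.
This |C| is below the Plotkin bound.


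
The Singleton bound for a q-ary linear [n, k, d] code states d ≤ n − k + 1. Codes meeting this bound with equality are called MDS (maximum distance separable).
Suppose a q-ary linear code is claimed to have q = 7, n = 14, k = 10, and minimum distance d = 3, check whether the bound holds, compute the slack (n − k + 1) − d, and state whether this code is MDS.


Singleton RHS = n − k + 1 = 5, slack = 2, bound satisfied, not MDS.

Singleton bound: d ≤ n − k + 1.
Here n = 14, k = 10, so n − k + 1 = 5.
Given d = 3, check d ≤ 5: YES.
Slack = (n − k + 1) − d = 2.
The code is NOT MDS (slack = 2 > 0).
Description: the claimed parameters are [14, 10, 3]_7; such a code would be non-MDS.


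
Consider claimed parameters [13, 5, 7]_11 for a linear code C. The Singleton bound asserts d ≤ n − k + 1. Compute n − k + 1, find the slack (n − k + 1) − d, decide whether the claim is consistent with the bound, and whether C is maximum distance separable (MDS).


Singleton RHS = n − k + 1 = 9, slack = 2, bound satisfied, not MDS.

Singleton bound: d ≤ n − k + 1.
Here n = 13, k = 5, so n − k + 1 = 9.
Given d = 7, check d ≤ 9: YES.
Slack = (n − k + 1) − d = 2.
The code is NOT MDS (slack = 2 > 0).
Description: the claimed parameters are [13, 5, 7]_11; such a code would be non-MDS.


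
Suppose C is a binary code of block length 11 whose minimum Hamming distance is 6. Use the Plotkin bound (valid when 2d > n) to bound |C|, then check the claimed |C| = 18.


Plotkin bound M ≤ 12; given |C| = 18 > bound (violated).

Check applicability: 2d = 12, n = 11.
2d − n = 1 > 0, so Plotkin applies.
Compute d/(2d−n) = 6/1 ≈ 6.0000.
⌊d/(2d−n)⌋ = 6.
Plotkin bound: M ≤ 2·6 = 12.
Given |C| = 18, check: VIOLATED.
This |C| is above the Plotkin bound, so no binary code with n = 11, d = 6 and 18 codewords exists.


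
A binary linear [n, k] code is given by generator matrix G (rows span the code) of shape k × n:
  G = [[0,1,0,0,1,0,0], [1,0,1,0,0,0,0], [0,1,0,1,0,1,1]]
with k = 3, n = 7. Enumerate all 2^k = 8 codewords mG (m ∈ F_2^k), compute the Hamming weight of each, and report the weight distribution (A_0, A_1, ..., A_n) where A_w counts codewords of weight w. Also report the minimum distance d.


Weight distribution: A_0 = 1, A_2 = 2, A_4 = 3, A_6 = 2. Minimum distance d = 2.

Enumerate all 2^3 = 8 messages m ∈ F_2^3.
For each, compute codeword c = mG in F_2^7, then tally its weight.
  m = 000 → c = 0000000, weight = 0.
  m = 100 → c = 0100100, weight = 2.
  m = 010 → c = 1010000, weight = 2.
  m = 110 → c = 1110100, weight = 4.
  m = 001 → c = 0101011, weight = 4.
  m = 101 → c = 0001111, weight = 4.
  m = 011 → c = 1111011, weight = 6.
  m = 111 → c = 1011111, weight = 6.
Tally weights:
  weight 0: 1 codewords.
  weight 2: 2 codewords.
  weight 4: 3 codewords.
  weight 6: 2 codewords.
Minimum distance d = smallest w > 0 with A_w > 0 = 2.
Sanity: Σ A_w = 8 = 2^3 = 8 ✓.


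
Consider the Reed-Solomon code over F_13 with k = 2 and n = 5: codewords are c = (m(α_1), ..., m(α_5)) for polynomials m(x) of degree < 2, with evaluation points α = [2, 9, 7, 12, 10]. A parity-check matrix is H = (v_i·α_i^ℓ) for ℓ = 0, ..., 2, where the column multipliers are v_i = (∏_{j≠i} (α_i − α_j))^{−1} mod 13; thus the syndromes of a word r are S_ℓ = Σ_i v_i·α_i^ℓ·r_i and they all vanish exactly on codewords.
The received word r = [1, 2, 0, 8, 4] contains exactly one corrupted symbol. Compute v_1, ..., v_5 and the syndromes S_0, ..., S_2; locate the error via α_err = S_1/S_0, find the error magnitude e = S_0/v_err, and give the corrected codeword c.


S = (9, 11, 12), error at position 3, error magnitude e = 2, c = [1, 2, 11, 8, 4].

Step 1: column multipliers v_i = (∏_{j≠i}(α_i − α_j))^{−1} mod 13.
  i = 1 (α = 2): (2−9)(2−7)(2−12)(2−10) = (−7)·(−5)·(−10)·(−8) = 2800 ≡ 5, so v_1 = 5^{−1} = 8 (mod 13).
  i = 2 (α = 9): (9−2)(9−7)(9−12)(9−10) = 7·2·(−3)·(−1) = 42 ≡ 3, so v_2 = 3^{−1} = 9 (mod 13).
  i = 3 (α = 7): (7−2)(7−9)(7−12)(7−10) = 5·(−2)·(−5)·(−3) = −150 ≡ 6, so v_3 = 6^{−1} = 11 (mod 13).
  i = 4 (α = 12): (12−2)(12−9)(12−7)(12−10) = 10·3·5·2 = 300 ≡ 1, so v_4 = 1^{−1} = 1 (mod 13).
  i = 5 (α = 10): (10−2)(10−9)(10−7)(10−12) = 8·1·3·(−2) = −48 ≡ 4, so v_5 = 4^{−1} = 10 (mod 13).
  v = [8, 9, 11, 1, 10].
Step 2: syndromes of r = [1, 2, 0, 8, 4] (all sums mod 13).
  S_0 = Σ v_i r_i = 8·1 + 9·2 + 11·0 + 1·8 + 10·4 = 74 ≡ 9.
  S_1 = Σ v_i α_i r_i = 8·2·1 + 9·9·2 + 11·7·0 + 1·12·8 + 10·10·4 = 674 ≡ 11.
  α_i^2 mod 13 = [4, 3, 10, 1, 9].
  S_2 = Σ v_i α_i^2 r_i = 8·4·1 + 9·3·2 + 11·10·0 + 1·1·8 + 10·9·4 = 454 ≡ 12.
  S = (9, 11, 12) ≠ 0, so r is not a codeword (an error is present).
Step 3: locate the error. For a single error e at position i, S_ℓ = v_i·e·α_i^ℓ, so α_err = S_1/S_0.
  S_0^{−1} = 9^{−1} = 3 (mod 13), so α_err = 11·3 = 33 ≡ 7 = α_3. Error position i = 3.
  Consistency check: S_2/S_1 = 12·6 = 72 ≡ 7 = α_err ✓ (single-error assumption holds).
Step 4: error magnitude e = S_0/v_3 = S_0·∏_{j≠3}(α_3 − α_j) = 9·6 = 54 ≡ 2 (mod 13).
Step 5: correct position 3: c_3 = r_3 − e = 0 − 2 ≡ 11 (mod 13). Hence c = [1, 2, 11, 8, 4].
  Check: interpolating c through the α_i gives m(x) = 10 + 2·x (degree < 2) with m(α_i) = c_i for every i, so c is indeed a codeword.


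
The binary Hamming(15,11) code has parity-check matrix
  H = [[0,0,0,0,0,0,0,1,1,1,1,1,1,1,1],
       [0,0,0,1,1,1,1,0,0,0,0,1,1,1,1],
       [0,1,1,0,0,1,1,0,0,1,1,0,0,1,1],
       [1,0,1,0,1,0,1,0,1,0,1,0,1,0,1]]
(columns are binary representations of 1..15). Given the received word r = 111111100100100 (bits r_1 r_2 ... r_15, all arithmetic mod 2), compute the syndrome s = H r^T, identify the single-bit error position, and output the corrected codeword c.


s = (0, 1, 1, 1)^T, error position = 7, corrected codeword c = 111111000100100

Compute s = H r^T mod 2 one row at a time:
  s_1 = 0 + 0 + 1 + 0 + 0 + 1 + 0 + 0 = 2 ≡ 0 (mod 2).
  s_2 = 1 + 1 + 1 + 1 + 0 + 1 + 0 + 0 = 5 ≡ 1 (mod 2).
  s_3 = 1 + 1 + 1 + 1 + 1 + 0 + 0 + 0 = 5 ≡ 1 (mod 2).
  s_4 = 1 + 1 + 1 + 1 + 0 + 0 + 1 + 0 = 5 ≡ 1 (mod 2).
s = (0, 1, 1, 1)^T — this equals column 7 of H (binary 0111), so error is at position 7.
Correct: flip bit 7 of r = 111111100100100 to get c = 111111000100100.


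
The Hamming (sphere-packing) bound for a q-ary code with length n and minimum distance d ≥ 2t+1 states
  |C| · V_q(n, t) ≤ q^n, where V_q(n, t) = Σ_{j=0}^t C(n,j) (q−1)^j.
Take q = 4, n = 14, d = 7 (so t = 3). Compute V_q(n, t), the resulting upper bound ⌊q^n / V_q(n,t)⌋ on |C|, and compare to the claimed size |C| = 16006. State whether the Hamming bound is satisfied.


V_q(n, t) = 10690, q^n = 268435456, Hamming bound = 25110, |C| = 16006 ≤ bound (satisfied).

Step 1: Compute V_q(n, t) = Σ_{j=0}^3 C(n, j) (q−1)^j.
  j = 0: C(14,0)·(3)^0 = 1·1 = 1.
  j = 1: C(14,1)·(3)^1 = 14·3 = 42.
  j = 2: C(14,2)·(3)^2 = 91·9 = 819.
  j = 3: C(14,3)·(3)^3 = 364·27 = 9828.
  V_q(n, t) = 1 + 42 + 819 + 9828 = 10690.
Step 2: q^n = 4^14 = 268435456.
Step 3: Hamming bound ⌊q^n / V_q(n,t)⌋ = ⌊268435456/10690⌋ = 25110.
Step 4: Compare |C| = 16006 to 25110: satisfied.
The claimed |C| lies below the Hamming bound.


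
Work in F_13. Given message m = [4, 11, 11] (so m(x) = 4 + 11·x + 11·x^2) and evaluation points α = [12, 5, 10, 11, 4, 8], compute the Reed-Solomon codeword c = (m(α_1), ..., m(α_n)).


c = [4, 9, 5, 0, 3, 3]

Message polynomial: m(x) = 4 + 11·x + 11·x^2 (mod 13).
For each evaluation point α_i, compute m(α_i) mod 13:
  α_1 = 12: Horner steps 11 → 0 → 4, so m(12) = 4.
  α_2 = 5: Horner steps 11 → 1 → 9, so m(5) = 9.
  α_3 = 10: Horner steps 11 → 4 → 5, so m(10) = 5.
  α_4 = 11: Horner steps 11 → 2 → 0, so m(11) = 0.
  α_5 = 4: Horner steps 11 → 3 → 3, so m(4) = 3.
  α_6 = 8: Horner steps 11 → 8 → 3, so m(8) = 3.
Codeword c = [4, 9, 5, 0, 3, 3] ∈ F_13^6.


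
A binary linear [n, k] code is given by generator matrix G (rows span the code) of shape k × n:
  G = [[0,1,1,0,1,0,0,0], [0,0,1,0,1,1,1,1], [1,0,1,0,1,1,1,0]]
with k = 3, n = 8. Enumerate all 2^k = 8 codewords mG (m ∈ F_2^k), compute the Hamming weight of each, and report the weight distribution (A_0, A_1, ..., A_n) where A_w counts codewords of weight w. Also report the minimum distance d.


Weight distribution: A_0 = 1, A_2 = 1, A_3 = 1, A_4 = 2, A_5 = 3. Minimum distance d = 2.

Enumerate all 2^3 = 8 messages m ∈ F_2^3.
For each, compute codeword c = mG in F_2^8, then tally its weight.
  m = 000 → c = 00000000, weight = 0.
  m = 100 → c = 01101000, weight = 3.
  m = 010 → c = 00101111, weight = 5.
  m = 110 → c = 01000111, weight = 4.
  m = 001 → c = 10101110, weight = 5.
  m = 101 → c = 11000110, weight = 4.
  m = 011 → c = 10000001, weight = 2.
  m = 111 → c = 11101001, weight = 5.
Tally weights:
  weight 0: 1 codewords.
  weight 2: 1 codewords.
  weight 3: 1 codewords.
  weight 4: 2 codewords.
  weight 5: 3 codewords.
Minimum distance d = smallest w > 0 with A_w > 0 = 2.
Sanity: Σ A_w = 8 = 2^3 = 8 ✓.
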